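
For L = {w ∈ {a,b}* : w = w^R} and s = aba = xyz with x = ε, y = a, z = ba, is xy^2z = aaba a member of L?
No

xy²z = ε · aa · ba = aaba.
aaba reversed is abaa ≠ aaba, so it is not a palindrome and is not in L.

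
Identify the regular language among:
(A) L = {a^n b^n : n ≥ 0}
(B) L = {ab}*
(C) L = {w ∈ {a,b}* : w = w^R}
(B) {ab}*

(B) L = {ab}* is regular.

This can be recognized by a finite automaton (DFA/NFA).
Regular expressions like {ab}* define regular languages.

The other choices are not regular:
- {a^n b^n : n ≥ 0}: After pumping, the number of a's and b's become unequal
- {w ∈ {a,b}* : w = w^R}: After pumping, the string is no longer symmetric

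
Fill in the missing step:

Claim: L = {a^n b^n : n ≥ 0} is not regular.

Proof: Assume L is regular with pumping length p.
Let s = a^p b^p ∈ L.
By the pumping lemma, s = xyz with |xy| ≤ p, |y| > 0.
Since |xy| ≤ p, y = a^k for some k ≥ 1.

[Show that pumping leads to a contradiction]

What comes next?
Consider xy²z = a^(p+k) b^p.

Since k ≥ 1, we have p + k > p.
So xy²z has more a's than b's: (p+k) a's vs p b's.
This means xy²z ∉ L because a^n b^n requires equal counts.

This contradicts the pumping lemma which states xy²z ∈ L.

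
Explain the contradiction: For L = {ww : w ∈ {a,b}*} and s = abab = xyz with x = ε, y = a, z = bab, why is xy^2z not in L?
xy²z = aabab ∉ L

Pumping with i = 2 replaces y = a by y² = aa:
- Original: s = xyz = abab; abab splits into halves ab · ab, which are equal, so it is in L (w = ab)
- Pumped: xy²z = ε · aa · bab = aabab
- aabab has odd length 5, so it cannot be written as ww and is not in L

The pumping lemma would require xy²z ∈ L, so this decomposition yields a contradiction.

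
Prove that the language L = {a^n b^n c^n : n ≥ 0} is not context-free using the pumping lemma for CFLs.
Assume for contradiction that L is context-free, and let p ≥ 1 be the pumping length given by the pumping lemma for CFLs.
Choose s = a^p b^p c^p. Then s ∈ L and |s| = 3p ≥ p.
By the CFL pumping lemma, s = uvxyz for some u, v, x, y, z with |vxy| ≤ p, |vy| ≥ 1, and uv^i xy^i z ∈ L for every i ≥ 0.

Because |vxy| ≤ p, the window vxy cannot contain both an a and a c: any substring of s containing both must include the entire block b^p plus at least one a and one c, so it has length ≥ p + 2 > p.
Hence at least one of the letters a, c does not occur in vy at all.

Take i = 0: the string uxz is obtained from s by deleting |vy| ≥ 1 symbols, so |uxz| = 3p − |vy| < 3p.
But the letter (a or c) that does not occur in vy still occurs exactly p times in uxz. Every string of L with exactly p copies of some letter is a^p b^p c^p, of length 3p. Since |uxz| < 3p, uxz ∉ L.

This contradicts the CFL pumping lemma, which requires uv^i xy^i z ∈ L for all i ≥ 0.
Hence L = {a^n b^n c^n : n ≥ 0} is not context-free. ∎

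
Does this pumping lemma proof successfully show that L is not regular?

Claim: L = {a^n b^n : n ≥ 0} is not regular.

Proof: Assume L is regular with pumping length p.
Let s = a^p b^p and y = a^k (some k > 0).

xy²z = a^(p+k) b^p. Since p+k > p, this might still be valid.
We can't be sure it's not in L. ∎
The proof is INCORRECT.

Error: The conclusion is wrong.
xy²z = a^(p+k) b^p is definitely NOT in L because the number of a's (p+k) ≠ number of b's (p).
The proof incorrectly doubts what is actually a valid contradiction.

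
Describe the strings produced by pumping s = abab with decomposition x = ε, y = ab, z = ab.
{xy^i z : i ≥ 0} = {(ab)^(i+1) : i ≥ 0} = {ab, abab, ababab, ...}

With x = ε, y = ab, z = ab: Pumping 'ab' gives strings of alternating a's and b's.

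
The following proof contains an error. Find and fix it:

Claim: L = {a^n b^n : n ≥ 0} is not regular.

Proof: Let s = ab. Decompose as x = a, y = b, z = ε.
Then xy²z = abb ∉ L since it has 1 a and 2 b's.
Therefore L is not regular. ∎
Error: The string s = ab might be shorter than the pumping length p.

Correction: Choose s = a^p b^p to ensure |s| ≥ p. Also, the decomposition is wrong: with |xy| ≤ p, y cannot include b's when s starts with p a's.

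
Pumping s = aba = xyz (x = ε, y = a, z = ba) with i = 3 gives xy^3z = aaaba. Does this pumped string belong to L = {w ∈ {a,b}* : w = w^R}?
No

xy³z = ε · aaa · ba = aaaba.
aaaba reversed is abaaa ≠ aaaba, so it is not a palindrome and is not in L.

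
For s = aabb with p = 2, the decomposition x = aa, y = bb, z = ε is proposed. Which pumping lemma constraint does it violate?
Violated: |xy| ≤ p

The decomposition x = aa, y = bb, z = ε for s = aabb with p = 2
violates the constraint: |xy| ≤ p

|xy| = |aabb| = 4 > 2 = p. The decomposition puts too many characters in xy.

Pumping lemma constraints:
1. xyz = s (decomposition is valid)
2. |xy| ≤ p
3. |y| > 0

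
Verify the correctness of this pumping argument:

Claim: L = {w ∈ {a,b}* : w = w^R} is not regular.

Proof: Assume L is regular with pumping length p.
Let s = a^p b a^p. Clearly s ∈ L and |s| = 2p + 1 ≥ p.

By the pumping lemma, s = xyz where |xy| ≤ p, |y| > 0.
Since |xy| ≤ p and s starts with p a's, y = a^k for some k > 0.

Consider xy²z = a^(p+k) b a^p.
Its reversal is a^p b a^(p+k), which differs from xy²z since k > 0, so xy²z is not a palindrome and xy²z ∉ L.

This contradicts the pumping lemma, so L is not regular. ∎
The proof is correct.

This proof is valid because:
1. s = a^p b a^p is in L and is chosen in terms of p, so |s| ≥ p holds for every p
2. The decomposition analysis is correct: |xy| ≤ p forces y to lie inside the leading a's
3. The contradiction is valid: a^(p+k) b a^p has more a's before the b than after it, so it is not a palindrome
4. The conclusion follows logically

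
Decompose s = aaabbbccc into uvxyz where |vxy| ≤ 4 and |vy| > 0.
u='aa', v='a', x='bb', y='b', z='ccc'

For s = aaabbbccc with pumping length p = 4:

One valid decomposition:
- u = 'aa'
- v = 'a'
- x = 'bb'
- y = 'b'
- z = 'ccc'

Verification:
- uvxyz = 'aa' + 'a' + 'bb' + 'b' + 'ccc' = aaabbbccc ✓
- |vxy| = |'abbb'| = 4 ≤ 4 ✓
- |vy| = |'ab'| = 2 > 0 ✓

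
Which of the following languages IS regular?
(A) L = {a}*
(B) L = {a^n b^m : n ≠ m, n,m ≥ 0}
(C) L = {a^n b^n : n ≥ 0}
(A) {a}*

(A) L = {a}* is regular.

This can be recognized by a finite automaton (DFA/NFA).
Regular expressions like {a}* define regular languages.

The other choices are not regular:
- {a^n b^m : n ≠ m, n,m ≥ 0}: After pumping a's, we can make n = m
- {a^n b^n : n ≥ 0}: After pumping, the number of a's and b's become unequal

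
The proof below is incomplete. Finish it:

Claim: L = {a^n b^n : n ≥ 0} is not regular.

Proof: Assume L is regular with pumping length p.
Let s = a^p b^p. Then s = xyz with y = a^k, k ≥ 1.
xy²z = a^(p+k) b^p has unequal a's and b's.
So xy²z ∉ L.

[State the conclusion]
This contradicts the pumping lemma for regular languages,
which guarantees xy^i z ∈ L for all i ≥ 0.

Since our assumption that L is regular leads to a contradiction,
we conclude that L = {a^n b^n : n ≥ 0} is NOT regular. ∎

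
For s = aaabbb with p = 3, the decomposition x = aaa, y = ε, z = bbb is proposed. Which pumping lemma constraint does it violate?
Violated: |y| > 0

The decomposition x = aaa, y = ε, z = bbb for s = aaabbb with p = 3
violates the constraint: |y| > 0

|y| = 0, but the pumping lemma requires |y| > 0 (y must be non-empty).

Pumping lemma constraints:
1. xyz = s (decomposition is valid)
2. |xy| ≤ p
3. |y| > 0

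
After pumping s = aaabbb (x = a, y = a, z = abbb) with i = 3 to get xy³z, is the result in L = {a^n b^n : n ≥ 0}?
No

xy³z = a · aaa · abbb = aaaaabbb.
aaaaabbb has 5 a's and 3 b's; 5 ≠ 3, so it is not in L.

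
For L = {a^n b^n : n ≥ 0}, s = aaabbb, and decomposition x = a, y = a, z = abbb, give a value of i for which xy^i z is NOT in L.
i = 2

xy²z = a · aa · abbb = aaaabbb; aaaabbb has 4 a's and 3 b's; 4 ≠ 3, so it is not in L.
(Other choices also work, e.g. i = 0, 3; only i = 1 is guaranteed to stay in L since xy¹z = s.)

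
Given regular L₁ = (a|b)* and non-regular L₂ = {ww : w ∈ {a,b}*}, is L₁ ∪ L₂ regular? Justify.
Yes — L₁ ∪ L₂ is regular.

{ww} ⊆ (a|b)*, so L₁ ∪ L₂ = (a|b)*, which is regular.

Note that the bare facts "L₁ regular, L₂ non-regular" do not settle the question by themselves: the closure of regular languages under ∪, ∩, complement and difference applies only when BOTH operands are regular. With a non-regular operand the result can come out regular or non-regular depending on the specific languages, so one has to work out L₁ ∪ L₂ for this particular pair, as above.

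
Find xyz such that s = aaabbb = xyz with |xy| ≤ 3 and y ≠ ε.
x = '', y = 'a', z = 'aabbb'

For s = aaabbb and p = 3, one valid decomposition is:
- x = '' (length 0)
- y = 'a' (length 1)
- z = 'aabbb' (length 5)

Verification:
- xyz = '' + 'a' + 'aabbb' = aaabbb ✓
- |xy| = 1 ≤ 3 ✓
- |y| = 1 > 0 ✓

All pumping lemma constraints are satisfied.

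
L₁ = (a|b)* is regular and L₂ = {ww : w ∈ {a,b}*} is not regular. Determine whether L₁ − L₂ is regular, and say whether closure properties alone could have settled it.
No — L₁ − L₂ is not regular.

L₁ − L₂ is the complement of {ww} within {a,b}*. If it were regular, its complement {ww} would be regular as well (regular languages are closed under complement) — contradiction. So L₁ − L₂ is not regular.

Note that the bare facts "L₁ regular, L₂ non-regular" do not settle the question by themselves: the closure of regular languages under ∪, ∩, complement and difference applies only when BOTH operands are regular. With a non-regular operand the result can come out regular or non-regular depending on the specific languages, so one has to work out L₁ − L₂ for this particular pair, as above.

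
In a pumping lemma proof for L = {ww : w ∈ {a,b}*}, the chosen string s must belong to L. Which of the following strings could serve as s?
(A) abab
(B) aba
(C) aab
(A) abab

The pumping lemma is applied to a string s that lies in L, so first check membership of each option:
- (A) abab splits into halves ab · ab, which are equal, so it is in L (w = ab) ✓
- (B) aba has odd length 3, so it cannot be written as ww and is not in L ✗
- (C) aab has odd length 3, so it cannot be written as ww and is not in L ✗

Only (A) abab is in L, so it is the only candidate that could play the role of s.
(In a complete proof one picks s in terms of the pumping length p so that |s| ≥ p is guaranteed; a fixed string like abab illustrates the shape of such an s.)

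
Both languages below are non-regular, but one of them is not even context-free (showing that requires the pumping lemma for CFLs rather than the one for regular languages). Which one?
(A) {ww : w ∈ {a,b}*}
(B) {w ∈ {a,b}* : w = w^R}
(A) {ww : w ∈ {a,b}*}

(A) {ww : w ∈ {a,b}*} requires the CFL pumping lemma.

- {w ∈ {a,b}* : w = w^R} is context-free (but not regular)
  • Can be shown non-regular with the regular pumping lemma
  • After pumping, the string is no longer symmetric

- {ww : w ∈ {a,b}*} is NOT context-free
  • Requires the CFL pumping lemma to prove
  • Cannot verify equality of two arbitrary substrings

The CFL pumping lemma is "stronger" in that it can prove non-membership
in the larger class of context-free languages.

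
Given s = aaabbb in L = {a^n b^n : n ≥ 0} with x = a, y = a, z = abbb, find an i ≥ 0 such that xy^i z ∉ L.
i = 2

xy²z = a · aa · abbb = aaaabbb; aaaabbb has 4 a's and 3 b's; 4 ≠ 3, so it is not in L.
(Other choices also work, e.g. i = 0, 3; only i = 1 is guaranteed to stay in L since xy¹z = s.)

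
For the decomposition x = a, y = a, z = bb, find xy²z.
aaabb

Given x = 'a', y = 'a', z = 'bb' and i = 2:

xy^2z = x + y·y·...·y (2 times) + z
       = 'a' + 'a'^2 + 'bb'
       = 'a' + 'aa' + 'bb'
       = 'aaabb'

The pumped string is 'aaabb' with length 5.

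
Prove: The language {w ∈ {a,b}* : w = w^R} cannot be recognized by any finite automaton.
Assume for contradiction that L is regular, and let p ≥ 1 be the pumping length given by the pumping lemma.
Choose s = a^p b a^p. Then s ∈ L (it reads the same in both directions) and |s| = 2p + 1 ≥ p.
By the pumping lemma, s = xyz for some x, y, z with |xy| ≤ p, |y| ≥ 1, and xy^i z ∈ L for every i ≥ 0.
Since |xy| ≤ p and the first p symbols of s are all a's, y = a^k for some k with 1 ≤ k ≤ p.

Take i = 0: xy⁰z = a^(p − k) b a^p.
Its reversal is a^p b a^(p − k). These differ because the block of a's before the unique b has length p − k in one and p in the other, and p − k ≠ p since k ≥ 1. So xy⁰z is not a palindrome, i.e. xy⁰z ∉ L.

This contradicts the pumping lemma, which requires xy^i z ∈ L for all i ≥ 0.
Hence L = {w ∈ {a,b}* : w = w^R} is not regular. ∎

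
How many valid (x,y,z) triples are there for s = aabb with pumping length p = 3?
6

For s = 'aabb' with pumping length p = 3:

Constraints: |xy| ≤ 3, |y| > 0

Valid decompositions (|xy| ≤ p, |y| ≥ 1):
  • x='', y='a', z='abb'
  • x='a', y='a', z='bb'
  • x='', y='aa', z='bb'
  • x='aa', y='b', z='b'
  • x='a', y='ab', z='b'
  • x='', y='aab', z='b'

Total count: 6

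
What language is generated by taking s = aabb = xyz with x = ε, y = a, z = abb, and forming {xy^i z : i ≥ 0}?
{xy^i z : i ≥ 0} = {a^(i+1) b^2 : i ≥ 0} = {abb, aabb, aaabb, ...}

With x = ε, y = a, z = abb: Starting with aabb and pumping the first 'a' (z = abb keeps the second 'a'), we get strings with i+1 a's followed by 2 b's for i = 0, 1, 2, ...; note bb is not produced because z always contributes one a.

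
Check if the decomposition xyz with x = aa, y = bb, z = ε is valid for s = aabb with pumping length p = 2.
Violated: |xy| ≤ p

The decomposition x = aa, y = bb, z = ε for s = aabb with p = 2
violates the constraint: |xy| ≤ p

|xy| = |aabb| = 4 > 2 = p. The decomposition puts too many characters in xy.

Pumping lemma constraints:
1. xyz = s (decomposition is valid)
2. |xy| ≤ p
3. |y| > 0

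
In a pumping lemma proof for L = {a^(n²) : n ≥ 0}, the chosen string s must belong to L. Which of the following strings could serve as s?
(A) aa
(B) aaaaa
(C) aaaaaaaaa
(C) aaaaaaaaa

The pumping lemma is applied to a string s that lies in L, so first check membership of each option:
- (A) aa has length 2, strictly between 1² = 1 and 2² = 4, so it is not in L ✗
- (B) aaaaa has length 5, strictly between 2² = 4 and 3² = 9, so it is not in L ✗
- (C) aaaaaaaaa has length 9 = 3², a perfect square, so it is in L ✓

Only (C) aaaaaaaaa is in L, so it is the only candidate that could play the role of s.
(In a complete proof one picks s in terms of the pumping length p so that |s| ≥ p is guaranteed; a fixed string like aaaaaaaaa illustrates the shape of such an s.)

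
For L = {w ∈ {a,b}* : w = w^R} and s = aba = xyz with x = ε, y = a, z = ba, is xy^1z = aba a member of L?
Yes

xy¹z = ε · a · ba = aba.
aba reversed is aba, the same string, so it is a palindrome and is in L.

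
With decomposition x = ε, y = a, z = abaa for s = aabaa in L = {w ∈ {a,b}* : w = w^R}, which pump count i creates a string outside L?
i = 0

xy⁰z = ε · ε · abaa = abaa; abaa reversed is aaba ≠ abaa, so it is not a palindrome and is not in L.
(Other choices also work, e.g. i = 2, 3; only i = 1 is guaranteed to stay in L since xy¹z = s.)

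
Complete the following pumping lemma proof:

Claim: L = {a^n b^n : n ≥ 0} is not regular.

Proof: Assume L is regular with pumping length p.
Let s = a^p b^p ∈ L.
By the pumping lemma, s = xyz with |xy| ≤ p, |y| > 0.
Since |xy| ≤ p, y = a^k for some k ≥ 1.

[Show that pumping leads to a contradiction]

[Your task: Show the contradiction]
Consider xy²z = a^(p+k) b^p.

Since k ≥ 1, we have p + k > p.
So xy²z has more a's than b's: (p+k) a's vs p b's.
This means xy²z ∉ L because a^n b^n requires equal counts.

This contradicts the pumping lemma which states xy²z ∈ L.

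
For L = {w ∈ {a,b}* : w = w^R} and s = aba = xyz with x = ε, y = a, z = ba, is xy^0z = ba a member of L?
No

xy⁰z = ε · ε · ba = ba.
ba reversed is ab ≠ ba, so it is not a palindrome and is not in L.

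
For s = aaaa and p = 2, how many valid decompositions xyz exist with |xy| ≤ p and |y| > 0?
3

For s = 'aaaa' with pumping length p = 2:

Constraints: |xy| ≤ 2, |y| > 0

Valid decompositions (|xy| ≤ p, |y| ≥ 1):
  • x='', y='a', z='aaa'
  • x='a', y='a', z='aa'
  • x='', y='aa', z='aa'

Total count: 3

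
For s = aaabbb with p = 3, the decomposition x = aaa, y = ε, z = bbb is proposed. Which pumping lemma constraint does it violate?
Violated: |y| > 0

The decomposition x = aaa, y = ε, z = bbb for s = aaabbb with p = 3
violates the constraint: |y| > 0

|y| = 0, but the pumping lemma requires |y| > 0 (y must be non-empty).

Pumping lemma constraints:
1. xyz = s (decomposition is valid)
2. |xy| ≤ p
3. |y| > 0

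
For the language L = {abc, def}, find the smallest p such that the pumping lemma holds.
p = 4

For a finite language L, the pumping lemma holds vacuously if p > max|s| for s ∈ L.

The longest string in L = {abc, def} has length 3.
If p = 4, then no string s ∈ L has |s| ≥ p, so the condition is vacuously true.

The minimum pumping length is p = 4.

Why no smaller p works: for any p ≤ 3, the longest string s ∈ L has |s| = 3 ≥ p, so it would
have to be pumpable; but pumping up (i = 2, 3, ...) produces ever longer strings, which cannot all lie in the
finite language L. So the pumping property fails for every p ≤ 3.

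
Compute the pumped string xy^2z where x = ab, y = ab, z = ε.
ababab

Given x = 'ab', y = 'ab', z = '' and i = 2:

xy^2z = x + y·y·...·y (2 times) + z
       = 'ab' + 'ab'^2 + ''
       = 'ab' + 'abab' + ''
       = 'ababab'

The pumped string is 'ababab' with length 6.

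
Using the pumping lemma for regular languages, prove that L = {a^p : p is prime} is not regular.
Assume for contradiction that L is regular, and let p ≥ 1 be the pumping length given by the pumping lemma.
Choose a prime q with q ≥ p (one exists because there are infinitely many primes) and let s = a^q. Then s ∈ L and |s| = q ≥ p.
By the pumping lemma, s = xyz for some x, y, z with |xy| ≤ p, |y| ≥ 1, and xy^i z ∈ L for every i ≥ 0.
Here y = a^k for some k with 1 ≤ k ≤ p, and xy^i z = a^(q + (i − 1)k) for every i ≥ 0.

Take i = q + 1: |xy^(q+1) z| = q + qk = q(k + 1).
Both factors satisfy q ≥ 2 and k + 1 ≥ 2, so q(k + 1) is composite, and xy^(q+1) z ∉ L.

This contradicts the pumping lemma, which requires xy^i z ∈ L for all i ≥ 0.
Hence L = {a^p : p is prime} is not regular. ∎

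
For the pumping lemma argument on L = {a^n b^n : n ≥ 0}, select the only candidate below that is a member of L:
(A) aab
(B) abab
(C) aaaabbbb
(C) aaaabbbb

The pumping lemma is applied to a string s that lies in L, so first check membership of each option:
- (A) aab has 2 a's and 1 b's; 2 ≠ 1, so it is not in L ✗
- (B) abab has an a after a b, so it is not of the form a^n b^n and is not in L ✗
- (C) aaaabbbb = a^4 b^4 has equal counts (4 = 4), so it is in L ✓

Only (C) aaaabbbb is in L, so it is the only candidate that could play the role of s.
(In a complete proof one picks s in terms of the pumping length p so that |s| ≥ p is guaranteed; a fixed string like aaaabbbb illustrates the shape of such an s.)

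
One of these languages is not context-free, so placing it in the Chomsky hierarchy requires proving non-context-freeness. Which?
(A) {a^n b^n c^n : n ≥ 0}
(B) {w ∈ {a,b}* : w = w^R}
(A) {a^n b^n c^n : n ≥ 0}

(A) {a^n b^n c^n : n ≥ 0} requires the CFL pumping lemma.

- {w ∈ {a,b}* : w = w^R} is context-free (but not regular)
  • Can be shown non-regular with the regular pumping lemma
  • After pumping, the string is no longer symmetric

- {a^n b^n c^n : n ≥ 0} is NOT context-free
  • Requires the CFL pumping lemma to prove
  • Cannot maintain three equal counts simultaneously

The CFL pumping lemma is "stronger" in that it can prove non-membership
in the larger class of context-free languages.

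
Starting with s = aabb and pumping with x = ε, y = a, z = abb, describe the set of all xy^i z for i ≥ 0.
{xy^i z : i ≥ 0} = {a^(i+1) b^2 : i ≥ 0} = {abb, aabb, aaabb, ...}

With x = ε, y = a, z = abb: Starting with aabb and pumping the first 'a' (z = abb keeps the second 'a'), we get strings with i+1 a's followed by 2 b's for i = 0, 1, 2, ...; note bb is not produced because z always contributes one a.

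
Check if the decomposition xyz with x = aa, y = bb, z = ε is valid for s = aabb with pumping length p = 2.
Violated: |xy| ≤ p

The decomposition x = aa, y = bb, z = ε for s = aabb with p = 2
violates the constraint: |xy| ≤ p

|xy| = |aabb| = 4 > 2 = p. The decomposition puts too many characters in xy.

Pumping lemma constraints:
1. xyz = s (decomposition is valid)
2. |xy| ≤ p
3. |y| > 0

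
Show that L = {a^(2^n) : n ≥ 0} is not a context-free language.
Assume for contradiction that L is context-free, and let p ≥ 1 be the pumping length given by the pumping lemma for CFLs.
Choose s = a^(2^p). Then s ∈ L and |s| = 2^p ≥ p.
By the CFL pumping lemma, s = uvxyz for some u, v, x, y, z with |vxy| ≤ p, |vy| ≥ 1, and uv^i xy^i z ∈ L for every i ≥ 0.
All symbols are a's, so only lengths matter: let k = |vy|, with 1 ≤ k ≤ |vxy| ≤ p < 2^p.

Take i = 2: |uv²xy²z| = 2^p + k, and 2^p < 2^p + k < 2^p + 2^p = 2^(p+1).
So the length lies strictly between consecutive powers of two and is not a power of 2; uv²xy²z ∉ L.

This contradicts the CFL pumping lemma, which requires uv^i xy^i z ∈ L for all i ≥ 0.
Hence L = {a^(2^n) : n ≥ 0} is not context-free. ∎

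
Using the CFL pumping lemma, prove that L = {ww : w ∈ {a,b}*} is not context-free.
Assume for contradiction that L is context-free, and let p ≥ 1 be the pumping length given by the pumping lemma for CFLs.
Choose s = a^p b^p a^p b^p. Then s ∈ L (take w = a^p b^p) and |s| = 4p ≥ p.
By the CFL pumping lemma, s = uvxyz for some u, v, x, y, z with |vxy| ≤ p, |vy| ≥ 1, and uv^i xy^i z ∈ L for every i ≥ 0.

Write s as four blocks A₁ B₁ A₂ B₂ with A₁ = A₂ = a^p and B₁ = B₂ = b^p. Since |vxy| ≤ p, the window vxy lies inside at most two adjacent blocks. Take i = 0 and let t = uxz, so |t| = 4p − |vy| with 1 ≤ |vy| ≤ p. If |t| is odd, t ∉ L immediately, so assume |vy| is even (hence |vy| ≥ 2) and |t|/2 = 2p − |vy|/2, which satisfies p ≤ |t|/2 ≤ 2p − 1.

Case 1 (vxy inside A₁B₁): t = a^(p−j) b^(p−l) a^p b^p with j + l = |vy|. The second half of t has length < 2p, so it is a suffix of the trailing a^p b^p and ends in b; the first half is a^(p−j) b^(p−l) a^((j+l)/2), which ends in a because (j+l)/2 ≥ 1. The halves differ, so t ∉ L.

Case 2 (vxy inside B₁A₂, straddling the middle): t = a^p b^(p−j) a^(p−l) b^p with j + l = |vy|. If t = ww, then w is a prefix of t of length ≥ p, so w begins with a^p; and w is a suffix of t of length ≥ p, so w ends with b^p. That forces |w| ≥ 2p, contradicting |w| = |t|/2 ≤ 2p − 1. So t ∉ L.

Case 3 (vxy inside A₂B₂): t = a^p b^p a^(p−j) b^(p−l) with j + l = |vy|. The first half of t is a prefix of a^p b^p, so it begins with a; the second half is b^((j+l)/2) a^(p−j) b^(p−l), which begins with b. The halves differ, so t ∉ L.

In every case uv⁰xy⁰z = uxz ∉ L.

This contradicts the CFL pumping lemma, which requires uv^i xy^i z ∈ L for all i ≥ 0.
Hence L = {ww : w ∈ {a,b}*} is not context-free. ∎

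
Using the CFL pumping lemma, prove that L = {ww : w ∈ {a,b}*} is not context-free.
Assume for contradiction that L is context-free, and let p ≥ 1 be the pumping length given by the pumping lemma for CFLs.
Choose s = a^p b^p a^p b^p. Then s ∈ L (take w = a^p b^p) and |s| = 4p ≥ p.
By the CFL pumping lemma, s = uvxyz for some u, v, x, y, z with |vxy| ≤ p, |vy| ≥ 1, and uv^i xy^i z ∈ L for every i ≥ 0.

Write s as four blocks A₁ B₁ A₂ B₂ with A₁ = A₂ = a^p and B₁ = B₂ = b^p. Since |vxy| ≤ p, the window vxy lies inside at most two adjacent blocks. Take i = 0 and let t = uxz, so |t| = 4p − |vy| with 1 ≤ |vy| ≤ p. If |t| is odd, t ∉ L immediately, so assume |vy| is even (hence |vy| ≥ 2) and |t|/2 = 2p − |vy|/2, which satisfies p ≤ |t|/2 ≤ 2p − 1.

Case 1 (vxy inside A₁B₁): t = a^(p−j) b^(p−l) a^p b^p with j + l = |vy|. The second half of t has length < 2p, so it is a suffix of the trailing a^p b^p and ends in b; the first half is a^(p−j) b^(p−l) a^((j+l)/2), which ends in a because (j+l)/2 ≥ 1. The halves differ, so t ∉ L.

Case 2 (vxy inside B₁A₂, straddling the middle): t = a^p b^(p−j) a^(p−l) b^p with j + l = |vy|. If t = ww, then w is a prefix of t of length ≥ p, so w begins with a^p; and w is a suffix of t of length ≥ p, so w ends with b^p. That forces |w| ≥ 2p, contradicting |w| = |t|/2 ≤ 2p − 1. So t ∉ L.

Case 3 (vxy inside A₂B₂): t = a^p b^p a^(p−j) b^(p−l) with j + l = |vy|. The first half of t is a prefix of a^p b^p, so it begins with a; the second half is b^((j+l)/2) a^(p−j) b^(p−l), which begins with b. The halves differ, so t ∉ L.

In every case uv⁰xy⁰z = uxz ∉ L.

This contradicts the CFL pumping lemma, which requires uv^i xy^i z ∈ L for all i ≥ 0.
Hence L = {ww : w ∈ {a,b}*} is not context-free. ∎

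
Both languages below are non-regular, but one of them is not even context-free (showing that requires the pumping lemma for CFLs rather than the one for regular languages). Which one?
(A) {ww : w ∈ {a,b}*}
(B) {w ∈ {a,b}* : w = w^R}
(A) {ww : w ∈ {a,b}*}

(A) {ww : w ∈ {a,b}*} requires the CFL pumping lemma.

- {w ∈ {a,b}* : w = w^R} is context-free (but not regular)
  • Can be shown non-regular with the regular pumping lemma
  • After pumping, the string is no longer symmetric

- {ww : w ∈ {a,b}*} is NOT context-free
  • Requires the CFL pumping lemma to prove
  • Even a PDA cannot compare two arbitrary halves symbol by symbol; CFL pumping on a^p b^p a^p b^p fails

The CFL pumping lemma is "stronger" in that it can prove non-membership
in the larger class of context-free languages.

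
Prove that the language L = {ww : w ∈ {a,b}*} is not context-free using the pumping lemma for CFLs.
Assume for contradiction that L is context-free, and let p ≥ 1 be the pumping length given by the pumping lemma for CFLs.
Choose s = a^p b^p a^p b^p. Then s ∈ L (take w = a^p b^p) and |s| = 4p ≥ p.
By the CFL pumping lemma, s = uvxyz for some u, v, x, y, z with |vxy| ≤ p, |vy| ≥ 1, and uv^i xy^i z ∈ L for every i ≥ 0.

Write s as four blocks A₁ B₁ A₂ B₂ with A₁ = A₂ = a^p and B₁ = B₂ = b^p. Since |vxy| ≤ p, the window vxy lies inside at most two adjacent blocks. Take i = 0 and let t = uxz, so |t| = 4p − |vy| with 1 ≤ |vy| ≤ p. If |t| is odd, t ∉ L immediately, so assume |vy| is even (hence |vy| ≥ 2) and |t|/2 = 2p − |vy|/2, which satisfies p ≤ |t|/2 ≤ 2p − 1.

Case 1 (vxy inside A₁B₁): t = a^(p−j) b^(p−l) a^p b^p with j + l = |vy|. The second half of t has length < 2p, so it is a suffix of the trailing a^p b^p and ends in b; the first half is a^(p−j) b^(p−l) a^((j+l)/2), which ends in a because (j+l)/2 ≥ 1. The halves differ, so t ∉ L.

Case 2 (vxy inside B₁A₂, straddling the middle): t = a^p b^(p−j) a^(p−l) b^p with j + l = |vy|. If t = ww, then w is a prefix of t of length ≥ p, so w begins with a^p; and w is a suffix of t of length ≥ p, so w ends with b^p. That forces |w| ≥ 2p, contradicting |w| = |t|/2 ≤ 2p − 1. So t ∉ L.

Case 3 (vxy inside A₂B₂): t = a^p b^p a^(p−j) b^(p−l) with j + l = |vy|. The first half of t is a prefix of a^p b^p, so it begins with a; the second half is b^((j+l)/2) a^(p−j) b^(p−l), which begins with b. The halves differ, so t ∉ L.

In every case uv⁰xy⁰z = uxz ∉ L.

This contradicts the CFL pumping lemma, which requires uv^i xy^i z ∈ L for all i ≥ 0.
Hence L = {ww : w ∈ {a,b}*} is not context-free. ∎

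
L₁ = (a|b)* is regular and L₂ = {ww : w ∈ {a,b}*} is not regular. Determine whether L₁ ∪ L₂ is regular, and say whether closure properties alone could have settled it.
Yes — L₁ ∪ L₂ is regular.

{ww} ⊆ (a|b)*, so L₁ ∪ L₂ = (a|b)*, which is regular.

Note that the bare facts "L₁ regular, L₂ non-regular" do not settle the question by themselves: the closure of regular languages under ∪, ∩, complement and difference applies only when BOTH operands are regular. With a non-regular operand the result can come out regular or non-regular depending on the specific languages, so one has to work out L₁ ∪ L₂ for this particular pair, as above.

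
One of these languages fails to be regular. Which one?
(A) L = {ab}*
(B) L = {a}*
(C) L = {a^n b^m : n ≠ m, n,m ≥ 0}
(C) {a^n b^m : n ≠ m, n,m ≥ 0}

(C) L = {a^n b^m : n ≠ m, n,m ≥ 0} is NOT regular.

The pumping lemma can be used to prove this:
After pumping a's, we can make n = m

The other languages are regular because they can be recognized by finite automata.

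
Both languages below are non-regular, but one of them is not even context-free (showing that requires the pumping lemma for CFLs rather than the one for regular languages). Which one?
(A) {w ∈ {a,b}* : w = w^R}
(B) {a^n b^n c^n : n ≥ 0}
(B) {a^n b^n c^n : n ≥ 0}

(B) {a^n b^n c^n : n ≥ 0} requires the CFL pumping lemma.

- {w ∈ {a,b}* : w = w^R} is context-free (but not regular)
  • Can be shown non-regular with the regular pumping lemma
  • After pumping, the string is no longer symmetric

- {a^n b^n c^n : n ≥ 0} is NOT context-free
  • Requires the CFL pumping lemma to prove
  • Cannot maintain three equal counts simultaneously

The CFL pumping lemma is "stronger" in that it can prove non-membership
in the larger class of context-free languages.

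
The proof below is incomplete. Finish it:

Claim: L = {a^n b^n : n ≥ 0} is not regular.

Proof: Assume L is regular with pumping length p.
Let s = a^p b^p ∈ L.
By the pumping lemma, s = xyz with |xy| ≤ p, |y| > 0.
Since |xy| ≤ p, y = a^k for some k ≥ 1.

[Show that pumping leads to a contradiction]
Consider xy²z = a^(p+k) b^p.

Since k ≥ 1, we have p + k > p.
So xy²z has more a's than b's: (p+k) a's vs p b's.
This means xy²z ∉ L because a^n b^n requires equal counts.

This contradicts the pumping lemma which states xy²z ∈ L.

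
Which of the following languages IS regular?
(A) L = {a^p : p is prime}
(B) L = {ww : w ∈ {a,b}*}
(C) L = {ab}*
(C) {ab}*

(C) L = {ab}* is regular.

This can be recognized by a finite automaton (DFA/NFA).
Regular expressions like {ab}* define regular languages.

The other choices are not regular:
- {ww : w ∈ {a,b}*}: After pumping, the two halves no longer match
- {a^p : p is prime}: After pumping, the length becomes composite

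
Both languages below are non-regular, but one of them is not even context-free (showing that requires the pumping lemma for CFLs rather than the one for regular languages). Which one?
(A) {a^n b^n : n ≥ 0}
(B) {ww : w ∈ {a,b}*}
(B) {ww : w ∈ {a,b}*}

(B) {ww : w ∈ {a,b}*} requires the CFL pumping lemma.

- {a^n b^n : n ≥ 0} is context-free (but not regular)
  • Can be shown non-regular with the regular pumping lemma
  • After pumping, the number of a's and b's become unequal

- {ww : w ∈ {a,b}*} is NOT context-free
  • Requires the CFL pumping lemma to prove
  • Even a PDA cannot compare two arbitrary halves symbol by symbol; CFL pumping on a^p b^p a^p b^p fails

The CFL pumping lemma is "stronger" in that it can prove non-membership
in the larger class of context-free languages.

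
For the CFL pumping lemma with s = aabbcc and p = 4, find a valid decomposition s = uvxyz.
u='a', v='a', x='bb', y='c', z='c'

For s = aabbcc with pumping length p = 4:

One valid decomposition:
- u = 'a'
- v = 'a'
- x = 'bb'
- y = 'c'
- z = 'c'

Verification:
- uvxyz = 'a' + 'a' + 'bb' + 'c' + 'c' = aabbcc ✓
- |vxy| = |'abbc'| = 4 ≤ 4 ✓
- |vy| = |'ac'| = 2 > 0 ✓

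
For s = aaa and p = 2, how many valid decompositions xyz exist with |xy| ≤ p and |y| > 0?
3

For s = 'aaa' with pumping length p = 2:

Constraints: |xy| ≤ 2, |y| > 0

Valid decompositions (|xy| ≤ p, |y| ≥ 1):
  • x='', y='a', z='aa'
  • x='a', y='a', z='a'
  • x='', y='aa', z='a'

Total count: 3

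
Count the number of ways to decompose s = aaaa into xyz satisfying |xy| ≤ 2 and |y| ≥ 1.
3

For s = 'aaaa' with pumping length p = 2:

Constraints: |xy| ≤ 2, |y| > 0

Valid decompositions (|xy| ≤ p, |y| ≥ 1):
  • x='', y='a', z='aaa'
  • x='a', y='a', z='aa'
  • x='', y='aa', z='aa'

Total count: 3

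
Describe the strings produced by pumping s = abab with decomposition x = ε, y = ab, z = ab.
{xy^i z : i ≥ 0} = {(ab)^(i+1) : i ≥ 0} = {ab, abab, ababab, ...}

With x = ε, y = ab, z = ab: Pumping 'ab' gives strings of alternating a's and b's.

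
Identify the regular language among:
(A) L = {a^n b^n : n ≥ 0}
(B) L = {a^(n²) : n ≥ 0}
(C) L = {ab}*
(C) {ab}*

(C) L = {ab}* is regular.

This can be recognized by a finite automaton (DFA/NFA).
Regular expressions like {ab}* define regular languages.

The other choices are not regular:
- {a^n b^n : n ≥ 0}: After pumping, the number of a's and b's become unequal
- {a^(n²) : n ≥ 0}: After pumping, length is no longer a perfect square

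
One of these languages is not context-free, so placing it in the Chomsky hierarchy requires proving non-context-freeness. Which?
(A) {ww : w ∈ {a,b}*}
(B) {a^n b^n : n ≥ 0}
(A) {ww : w ∈ {a,b}*}

(A) {ww : w ∈ {a,b}*} requires the CFL pumping lemma.

- {a^n b^n : n ≥ 0} is context-free (but not regular)
  • Can be shown non-regular with the regular pumping lemma
  • After pumping, the number of a's and b's become unequal

- {ww : w ∈ {a,b}*} is NOT context-free
  • Requires the CFL pumping lemma to prove
  • Cannot verify equality of two arbitrary substrings

The CFL pumping lemma is "stronger" in that it can prove non-membership
in the larger class of context-free languages.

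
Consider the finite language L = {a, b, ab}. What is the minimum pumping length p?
p = 3

For a finite language L, the pumping lemma holds vacuously if p > max|s| for s ∈ L.

The longest string in L = {a, b, ab} has length 2.
If p = 3, then no string s ∈ L has |s| ≥ p, so the condition is vacuously true.

The minimum pumping length is p = 3.

Why no smaller p works: for any p ≤ 2, the longest string s ∈ L has |s| = 2 ≥ p, so it would
have to be pumpable; but pumping up (i = 2, 3, ...) produces ever longer strings, which cannot all lie in the
finite language L. So the pumping property fails for every p ≤ 2.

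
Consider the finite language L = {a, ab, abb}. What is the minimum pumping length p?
p = 4

For a finite language L, the pumping lemma holds vacuously if p > max|s| for s ∈ L.

The longest string in L = {a, ab, abb} has length 3.
If p = 4, then no string s ∈ L has |s| ≥ p, so the condition is vacuously true.

The minimum pumping length is p = 4.

Why no smaller p works: for any p ≤ 3, the longest string s ∈ L has |s| = 3 ≥ p, so it would
have to be pumpable; but pumping up (i = 2, 3, ...) produces ever longer strings, which cannot all lie in the
finite language L. So the pumping property fails for every p ≤ 3.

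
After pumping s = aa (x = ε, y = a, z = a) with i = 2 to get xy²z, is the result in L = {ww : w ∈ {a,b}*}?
No

xy²z = ε · aa · a = aaa.
aaa has odd length 3, so it cannot be written as ww and is not in L.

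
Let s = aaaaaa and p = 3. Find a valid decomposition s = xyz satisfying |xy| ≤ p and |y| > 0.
x = '', y = 'aaa', z = 'aaa'

For s = aaaaaa and p = 3, one valid decomposition is:
- x = '' (length 0)
- y = 'aaa' (length 3)
- z = 'aaa' (length 3)

Verification:
- xyz = '' + 'aaa' + 'aaa' = aaaaaa ✓
- |xy| = 3 ≤ 3 ✓
- |y| = 3 > 0 ✓

All pumping lemma constraints are satisfied.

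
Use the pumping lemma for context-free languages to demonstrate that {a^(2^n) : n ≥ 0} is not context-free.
Assume for contradiction that L is context-free, and let p ≥ 1 be the pumping length given by the pumping lemma for CFLs.
Choose s = a^(2^p). Then s ∈ L and |s| = 2^p ≥ p.
By the CFL pumping lemma, s = uvxyz for some u, v, x, y, z with |vxy| ≤ p, |vy| ≥ 1, and uv^i xy^i z ∈ L for every i ≥ 0.
All symbols are a's, so only lengths matter: let k = |vy|, with 1 ≤ k ≤ |vxy| ≤ p < 2^p.

Take i = 2: |uv²xy²z| = 2^p + k, and 2^p < 2^p + k < 2^p + 2^p = 2^(p+1).
So the length lies strictly between consecutive powers of two and is not a power of 2; uv²xy²z ∉ L.

This contradicts the CFL pumping lemma, which requires uv^i xy^i z ∈ L for all i ≥ 0.
Hence L = {a^(2^n) : n ≥ 0} is not context-free. ∎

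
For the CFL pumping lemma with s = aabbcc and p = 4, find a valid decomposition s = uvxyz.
u='a', v='a', x='bb', y='c', z='c'

For s = aabbcc with pumping length p = 4:

One valid decomposition:
- u = 'a'
- v = 'a'
- x = 'bb'
- y = 'c'
- z = 'c'

Verification:
- uvxyz = 'a' + 'a' + 'bb' + 'c' + 'c' = aabbcc ✓
- |vxy| = |'abbc'| = 4 ≤ 4 ✓
- |vy| = |'ac'| = 2 > 0 ✓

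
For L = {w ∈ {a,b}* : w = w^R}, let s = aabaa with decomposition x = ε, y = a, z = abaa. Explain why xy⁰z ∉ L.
xy⁰z = abaa ∉ L

Pumping with i = 0 replaces y = a by y⁰ = ε:
- Original: s = xyz = aabaa; aabaa reversed is aabaa, the same string, so it is a palindrome and is in L
- Pumped: xy⁰z = ε · ε · abaa = abaa
- abaa reversed is aaba ≠ abaa, so it is not a palindrome and is not in L

The pumping lemma would require xy⁰z ∈ L, so this decomposition yields a contradiction.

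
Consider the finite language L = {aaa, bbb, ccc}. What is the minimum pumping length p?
p = 4

For a finite language L, the pumping lemma holds vacuously if p > max|s| for s ∈ L.

The longest string in L = {aaa, bbb, ccc} has length 3.
If p = 4, then no string s ∈ L has |s| ≥ p, so the condition is vacuously true.

The minimum pumping length is p = 4.

Why no smaller p works: for any p ≤ 3, the longest string s ∈ L has |s| = 3 ≥ p, so it would
have to be pumpable; but pumping up (i = 2, 3, ...) produces ever longer strings, which cannot all lie in the
finite language L. So the pumping property fails for every p ≤ 3.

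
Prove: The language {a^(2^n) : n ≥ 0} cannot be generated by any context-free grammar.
Assume for contradiction that L is context-free, and let p ≥ 1 be the pumping length given by the pumping lemma for CFLs.
Choose s = a^(2^p). Then s ∈ L and |s| = 2^p ≥ p.
By the CFL pumping lemma, s = uvxyz for some u, v, x, y, z with |vxy| ≤ p, |vy| ≥ 1, and uv^i xy^i z ∈ L for every i ≥ 0.
All symbols are a's, so only lengths matter: let k = |vy|, with 1 ≤ k ≤ |vxy| ≤ p < 2^p.

Take i = 2: |uv²xy²z| = 2^p + k, and 2^p < 2^p + k < 2^p + 2^p = 2^(p+1).
So the length lies strictly between consecutive powers of two and is not a power of 2; uv²xy²z ∉ L.

This contradicts the CFL pumping lemma, which requires uv^i xy^i z ∈ L for all i ≥ 0.
Hence L = {a^(2^n) : n ≥ 0} is not context-free. ∎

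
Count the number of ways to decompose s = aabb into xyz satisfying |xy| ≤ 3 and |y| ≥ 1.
6

For s = 'aabb' with pumping length p = 3:

Constraints: |xy| ≤ 3, |y| > 0

Valid decompositions (|xy| ≤ p, |y| ≥ 1):
  • x='', y='a', z='abb'
  • x='a', y='a', z='bb'
  • x='', y='aa', z='bb'
  • x='aa', y='b', z='b'
  • x='a', y='ab', z='b'
  • x='', y='aab', z='b'

Total count: 6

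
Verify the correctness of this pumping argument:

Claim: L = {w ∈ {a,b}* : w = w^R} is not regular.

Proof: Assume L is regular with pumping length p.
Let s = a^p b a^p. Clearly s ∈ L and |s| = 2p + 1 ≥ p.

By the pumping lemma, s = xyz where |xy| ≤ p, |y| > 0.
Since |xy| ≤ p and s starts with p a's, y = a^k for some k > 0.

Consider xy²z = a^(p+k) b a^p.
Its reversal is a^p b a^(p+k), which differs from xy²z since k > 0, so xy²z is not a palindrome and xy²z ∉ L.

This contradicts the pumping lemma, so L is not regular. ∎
The proof is correct.

This proof is valid because:
1. s = a^p b a^p is in L and is chosen in terms of p, so |s| ≥ p holds for every p
2. The decomposition analysis is correct: |xy| ≤ p forces y to lie inside the leading a's
3. The contradiction is valid: a^(p+k) b a^p has more a's before the b than after it, so it is not a palindrome
4. The conclusion follows logically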